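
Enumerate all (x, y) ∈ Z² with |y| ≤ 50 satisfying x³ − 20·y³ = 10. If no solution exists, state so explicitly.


The equation is x³ - 20y³ = 10. For fixed y, x³ = 20·y³ + 10, so a solution requires the RHS to be a perfect cube.
Strategy: iterate y from -50 to 50, compute RHS = 20·y³ + 10, and check whether it is a (positive or negative) perfect cube.
Check small values of y:
  y = 0: RHS = 10 is not a perfect cube.
  y = 1: RHS = 30 is not a perfect cube.
  y = -1: RHS = -10 is not a perfect cube.
  y = 2: RHS = 170 is not a perfect cube.
  y = -2: RHS = -150 is not a perfect cube.
  y = 3: RHS = 550 is not a perfect cube.
  y = -3: RHS = -530 is not a perfect cube.
Continuing the search up to |y| = 50 finds no solutions either.
No (x, y) in the scanned range satisfies the equation.

No integer solutions with |y| ≤ 50.


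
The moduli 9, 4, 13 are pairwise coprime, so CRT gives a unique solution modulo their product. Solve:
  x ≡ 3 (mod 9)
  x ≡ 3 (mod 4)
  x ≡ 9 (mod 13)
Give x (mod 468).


Moduli 9, 4, 13 are pairwise coprime; by CRT there is a unique solution modulo M = 9 · 4 · 13 = 468.
Solve pairwise, accumulating the modulus:
  Start with x ≡ 3 (mod 9).
  Combine with x ≡ 3 (mod 4): since gcd(9, 4) = 1, we get a unique residue mod 36.
    Write x = 3 + 9·t and substitute into x ≡ 3 (mod 4): 9·t ≡ 3 − 3 = 0 (mod 4).
    Reduce coefficients mod 4: 1·t ≡ 0 (mod 4).
    So t ≡ 0 (mod 4).
    Then x = 3 + 9·0 = 3, valid modulo lcm(9, 4) = 36: x ≡ 3 (mod 36).
  Combine with x ≡ 9 (mod 13): since gcd(36, 13) = 1, we get a unique residue mod 468.
    Write x = 3 + 36·t and substitute into x ≡ 9 (mod 13): 36·t ≡ 9 − 3 = 6 (mod 13).
    Reduce coefficients mod 13: 10·t ≡ 6 (mod 13).
    The inverse of 10 mod 13 is 4 (since 10·4 = 40 = 3·13 + 1), so t ≡ 4·6 = 24 ≡ 11 (mod 13).
    Then x = 3 + 36·11 = 399, valid modulo lcm(36, 13) = 468: x ≡ 399 (mod 468).
Verify: 399 mod 9 = 3 ✓, 399 mod 4 = 3 ✓, 399 mod 13 = 9 ✓.

x ≡ 399 (mod 468).


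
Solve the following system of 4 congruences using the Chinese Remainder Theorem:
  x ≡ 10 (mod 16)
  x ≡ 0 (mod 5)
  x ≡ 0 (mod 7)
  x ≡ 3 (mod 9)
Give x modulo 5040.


Product of moduli M = 16 · 5 · 7 · 9 = 5040.
Merge one congruence at a time:
  Start: x ≡ 10 (mod 16).
  Combine with x ≡ 0 (mod 5); new modulus lcm = 80.
    Write x = 10 + 16·t and substitute into x ≡ 0 (mod 5): 16·t ≡ 0 − 10 = -10 (mod 5).
    Reduce coefficients mod 5: 1·t ≡ 0 (mod 5).
    So t ≡ 0 (mod 5).
    Then x = 10 + 16·0 = 10, valid modulo lcm(16, 5) = 80: x ≡ 10 (mod 80).
  Combine with x ≡ 0 (mod 7); new modulus lcm = 560.
    Write x = 10 + 80·t and substitute into x ≡ 0 (mod 7): 80·t ≡ 0 − 10 = -10 (mod 7).
    Reduce coefficients mod 7: 3·t ≡ 4 (mod 7).
    The inverse of 3 mod 7 is 5 (since 3·5 = 15 = 2·7 + 1), so t ≡ 5·4 = 20 ≡ 6 (mod 7).
    Then x = 10 + 80·6 = 490, valid modulo lcm(80, 7) = 560: x ≡ 490 (mod 560).
  Combine with x ≡ 3 (mod 9); new modulus lcm = 5040.
    Write x = 490 + 560·t and substitute into x ≡ 3 (mod 9): 560·t ≡ 3 − 490 = -487 (mod 9).
    Reduce coefficients mod 9: 2·t ≡ 8 (mod 9).
    The inverse of 2 mod 9 is 5 (since 2·5 = 10 = 1·9 + 1), so t ≡ 5·8 = 40 ≡ 4 (mod 9).
    Then x = 490 + 560·4 = 2730, valid modulo lcm(560, 9) = 5040: x ≡ 2730 (mod 5040).
Verify against each original: 2730 mod 16 = 10, 2730 mod 5 = 0, 2730 mod 7 = 0, 2730 mod 9 = 3.

x ≡ 2730 (mod 5040).


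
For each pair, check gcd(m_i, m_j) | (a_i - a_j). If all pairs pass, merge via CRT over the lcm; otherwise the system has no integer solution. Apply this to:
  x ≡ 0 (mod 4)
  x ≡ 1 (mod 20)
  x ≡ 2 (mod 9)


Moduli 4, 20, 9 are not pairwise coprime, so CRT works modulo lcm(m_i) when all pairwise compatibility conditions hold.
Pairwise compatibility: gcd(m_i, m_j) must divide a_i - a_j for every pair.
Merge one congruence at a time:
  Start: x ≡ 0 (mod 4).
  Combine with x ≡ 1 (mod 20): gcd(4, 20) = 4, and 1 - 0 = 1 is NOT divisible by 4.
    ⇒ system is inconsistent (no integer solution).

No solution (the system is inconsistent).


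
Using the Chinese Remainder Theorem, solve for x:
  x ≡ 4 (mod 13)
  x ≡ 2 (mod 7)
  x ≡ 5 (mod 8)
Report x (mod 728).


Moduli 13, 7, 8 are pairwise coprime; by CRT there is a unique solution modulo M = 13 · 7 · 8 = 728.
Solve pairwise, accumulating the modulus:
  Start with x ≡ 4 (mod 13).
  Combine with x ≡ 2 (mod 7): since gcd(13, 7) = 1, we get a unique residue mod 91.
    Write x = 4 + 13·t and substitute into x ≡ 2 (mod 7): 13·t ≡ 2 − 4 = -2 (mod 7).
    Reduce coefficients mod 7: 6·t ≡ 5 (mod 7).
    The inverse of 6 mod 7 is 6 (since 6·6 = 36 = 5·7 + 1), so t ≡ 6·5 = 30 ≡ 2 (mod 7).
    Then x = 4 + 13·2 = 30, valid modulo lcm(13, 7) = 91: x ≡ 30 (mod 91).
  Combine with x ≡ 5 (mod 8): since gcd(91, 8) = 1, we get a unique residue mod 728.
    Write x = 30 + 91·t and substitute into x ≡ 5 (mod 8): 91·t ≡ 5 − 30 = -25 (mod 8).
    Reduce coefficients mod 8: 3·t ≡ 7 (mod 8).
    The inverse of 3 mod 8 is 3 (since 3·3 = 9 = 1·8 + 1), so t ≡ 3·7 = 21 ≡ 5 (mod 8).
    Then x = 30 + 91·5 = 485, valid modulo lcm(91, 8) = 728: x ≡ 485 (mod 728).
Verify: 485 mod 13 = 4 ✓, 485 mod 7 = 2 ✓, 485 mod 8 = 5 ✓.

x ≡ 485 (mod 728).


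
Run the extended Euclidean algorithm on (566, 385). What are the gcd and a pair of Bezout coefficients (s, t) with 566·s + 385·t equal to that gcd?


Euclidean algorithm on (566, 385) — divide until remainder is 0:
  566 = 1 · 385 + 181
  385 = 2 · 181 + 23
  181 = 7 · 23 + 20
  23 = 1 · 20 + 3
  20 = 6 · 3 + 2
  3 = 1 · 2 + 1
  2 = 2 · 1 + 0
gcd(566, 385) = 1.
Track Bezout coefficients alongside the remainders: start with r₀ = 566 = a·1 + b·0 (s = 1, t = 0) and r₁ = 385 = a·0 + b·1 (s = 0, t = 1); each new remainder r_{k+1} = r_{k-1} − q_k·r_k inherits s_{k+1} = s_{k-1} − q_k·s_k, t_{k+1} = t_{k-1} − q_k·t_k, so r_k = a·s_k + b·t_k at every step:
  q = 1: r = 181, s = 1 − 1·0 = 1, t = 0 − 1·1 = -1  (check: 566·1 + 385·(-1) = 181)
  q = 2: r = 23, s = 0 − 2·1 = -2, t = 1 − 2·(-1) = 3  (check: 566·(-2) + 385·3 = 23)
  q = 7: r = 20, s = 1 − 7·(-2) = 15, t = -1 − 7·3 = -22  (check: 566·15 + 385·(-22) = 20)
  q = 1: r = 3, s = -2 − 1·15 = -17, t = 3 − 1·(-22) = 25  (check: 566·(-17) + 385·25 = 3)
  q = 6: r = 2, s = 15 − 6·(-17) = 117, t = -22 − 6·25 = -172  (check: 566·117 + 385·(-172) = 2)
  q = 1: r = 1, s = -17 − 1·117 = -134, t = 25 − 1·(-172) = 197  (check: 566·(-134) + 385·197 = 1)
The row with r = 1 (the gcd) gives the Bezout coefficients s = -134, t = 197.
Result: 566 · (-134) + 385 · (197) = 1.

gcd(566, 385) = 1; s = -134, t = 197 (check: 566·(-134) + 385·197 = 1).


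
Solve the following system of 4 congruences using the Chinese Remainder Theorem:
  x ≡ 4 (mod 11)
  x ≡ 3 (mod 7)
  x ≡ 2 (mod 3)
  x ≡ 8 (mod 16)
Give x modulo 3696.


Product of moduli M = 11 · 7 · 3 · 16 = 3696.
Merge one congruence at a time:
  Start: x ≡ 4 (mod 11).
  Combine with x ≡ 3 (mod 7); new modulus lcm = 77.
    Write x = 4 + 11·t and substitute into x ≡ 3 (mod 7): 11·t ≡ 3 − 4 = -1 (mod 7).
    Reduce coefficients mod 7: 4·t ≡ 6 (mod 7).
    The inverse of 4 mod 7 is 2 (since 4·2 = 8 = 1·7 + 1), so t ≡ 2·6 = 12 ≡ 5 (mod 7).
    Then x = 4 + 11·5 = 59, valid modulo lcm(11, 7) = 77: x ≡ 59 (mod 77).
  Combine with x ≡ 2 (mod 3); new modulus lcm = 231.
    Write x = 59 + 77·t and substitute into x ≡ 2 (mod 3): 77·t ≡ 2 − 59 = -57 (mod 3).
    Reduce coefficients mod 3: 2·t ≡ 0 (mod 3).
    The inverse of 2 mod 3 is 2 (since 2·2 = 4 = 1·3 + 1), so t ≡ 2·0 = 0 ≡ 0 (mod 3).
    Then x = 59 + 77·0 = 59, valid modulo lcm(77, 3) = 231: x ≡ 59 (mod 231).
  Combine with x ≡ 8 (mod 16); new modulus lcm = 3696.
    Write x = 59 + 231·t and substitute into x ≡ 8 (mod 16): 231·t ≡ 8 − 59 = -51 (mod 16).
    Reduce coefficients mod 16: 7·t ≡ 13 (mod 16).
    The inverse of 7 mod 16 is 7 (since 7·7 = 49 = 3·16 + 1), so t ≡ 7·13 = 91 ≡ 11 (mod 16).
    Then x = 59 + 231·11 = 2600, valid modulo lcm(231, 16) = 3696: x ≡ 2600 (mod 3696).
Verify against each original: 2600 mod 11 = 4, 2600 mod 7 = 3, 2600 mod 3 = 2, 2600 mod 16 = 8.

x ≡ 2600 (mod 3696).


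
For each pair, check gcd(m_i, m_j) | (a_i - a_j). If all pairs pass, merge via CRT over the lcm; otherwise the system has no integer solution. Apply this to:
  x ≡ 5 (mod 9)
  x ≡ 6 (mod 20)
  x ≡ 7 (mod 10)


Moduli 9, 20, 10 are not pairwise coprime, so CRT works modulo lcm(m_i) when all pairwise compatibility conditions hold.
Pairwise compatibility: gcd(m_i, m_j) must divide a_i - a_j for every pair.
Merge one congruence at a time:
  Start: x ≡ 5 (mod 9).
  Combine with x ≡ 6 (mod 20): gcd(9, 20) = 1; 6 - 5 = 1, which IS divisible by 1, so compatible.
    Write x = 5 + 9·t and substitute into x ≡ 6 (mod 20): 9·t ≡ 6 − 5 = 1 (mod 20).
    The inverse of 9 mod 20 is 9 (since 9·9 = 81 = 4·20 + 1), so t ≡ 9·1 = 9 ≡ 9 (mod 20).
    Then x = 5 + 9·9 = 86, valid modulo lcm(9, 20) = 180: x ≡ 86 (mod 180).
  Combine with x ≡ 7 (mod 10): gcd(180, 10) = 10, and 7 - 86 = -79 is NOT divisible by 10.
    ⇒ system is inconsistent (no integer solution).

No solution (the system is inconsistent).


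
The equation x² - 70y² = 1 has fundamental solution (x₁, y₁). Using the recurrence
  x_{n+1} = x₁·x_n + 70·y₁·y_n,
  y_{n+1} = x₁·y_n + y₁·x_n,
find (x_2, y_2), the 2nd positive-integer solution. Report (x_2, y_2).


Step 1: Find the fundamental solution (x₁, y₁) of x² - 70y² = 1.
  Expand √70 as a continued fraction. a₀ = ⌊√70⌋ = 8; iterate m_{k+1} = d_k·a_k − m_k, d_{k+1} = (70 − m_{k+1}²)/d_k, a_{k+1} = ⌊(a₀ + m_{k+1})/d_{k+1}⌋ (starting m₀ = 0, d₀ = 1), with convergents p_k = a_k·p_{k-1} + p_{k-2}, q_k = a_k·q_{k-1} + q_{k-2} (p₋₁ = 1, q₋₁ = 0):
  k = 0: a₀ = 8; p₀/q₀ = 8/1; p₀² − 70·q₀² = 64 − 70 = -6.
  k = 1: m = 8, d = 6, a = ⌊(8 + 8)/6⌋ = 2; p/q = (2·8 + 1)/(2·1 + 0) = 17/2; p² − 70·q² = 289 − 280 = 9.
  k = 2: m = 4, d = 9, a = ⌊(8 + 4)/9⌋ = 1; p/q = (1·17 + 8)/(1·2 + 1) = 25/3; p² − 70·q² = 625 − 630 = -5.
  k = 3: m = 5, d = 5, a = ⌊(8 + 5)/5⌋ = 2; p/q = (2·25 + 17)/(2·3 + 2) = 67/8; p² − 70·q² = 4489 − 4480 = 9.
  k = 4: m = 5, d = 9, a = ⌊(8 + 5)/9⌋ = 1; p/q = (1·67 + 25)/(1·8 + 3) = 92/11; p² − 70·q² = 8464 − 8470 = -6.
  k = 5: m = 4, d = 6, a = ⌊(8 + 4)/6⌋ = 2; p/q = (2·92 + 67)/(2·11 + 8) = 251/30; p² − 70·q² = 63001 − 63000 = 1.
  The first convergent with p² − 70·q² = 1 gives the fundamental solution (x₁, y₁) = (251, 30).
Step 2: Apply the recurrence (x_{n+1}, y_{n+1}) = (x₁x_n + 70y₁y_n, x₁y_n + y₁x_n) repeatedly.
  From (x_1, y_1) = (251, 30): x_2 = 251·251 + 70·30·30 = 126001; y_2 = 251·30 + 30·251 = 15060.
Step 3: Verify x_2² - 70·y_2² = 15876252001 - 15876252000 = 1 (should be 1). ✓

(x_1, y_1) = (251, 30); (x_2, y_2) = (126001, 15060).


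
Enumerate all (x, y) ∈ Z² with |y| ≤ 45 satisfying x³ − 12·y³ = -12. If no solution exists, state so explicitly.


The equation is x³ - 12y³ = -12. For fixed y, x³ = 12·y³ − 12, so a solution requires the RHS to be a perfect cube.
Strategy: iterate y from -45 to 45, compute RHS = 12·y³ − 12, and check whether it is a (positive or negative) perfect cube.
Check small values of y:
  y = 0: RHS = -12 is not a perfect cube.
  y = 1: RHS = 0 = (0)³ ⇒ x = 0 works.
  y = -1: RHS = -24 is not a perfect cube.
  y = 2: RHS = 84 is not a perfect cube.
  y = -2: RHS = -108 is not a perfect cube.
  y = 3: RHS = 312 is not a perfect cube.
  y = -3: RHS = -336 is not a perfect cube.
Continuing the search up to |y| = 45 finds no further solutions beyond those listed.
Collected solutions: (0, 1).

Solutions (with |y| ≤ 45): (0, 1).


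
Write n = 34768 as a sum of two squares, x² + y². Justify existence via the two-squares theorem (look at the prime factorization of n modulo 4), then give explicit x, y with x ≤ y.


Step 1: Factor n = 34768 = 2^4 · 41 · 53.
Step 2: Check the mod-4 condition on each prime factor: 2 = 2 (special); 41 ≡ 1 (mod 4), exponent 1; 53 ≡ 1 (mod 4), exponent 1.
All primes ≡ 3 (mod 4) appear to even exponent (or don't appear), so by the two-squares theorem n IS expressible as a sum of two squares.
Step 3: Build a representation. Group n = k² · m with k = 4 and m = 41 · 53 = 2173 (a product of primes ≡ 1 (mod 4)); a representation of m scales to one of n via (k·x)² + (k·y)² = k²(x² + y²). Each prime p ≡ 1 (mod 4) is itself a sum of two squares; find a² by testing p − a² for a perfect square:
  41: 41 − 1² = 40, 41 − 2² = 37, 41 − 3² = 32, 41 − 4² = 25 = 5² ⇒ 41 = 4² + 5².
  53: 53 − 1² = 52, 53 − 2² = 49 = 7² ⇒ 53 = 2² + 7².
  Combine using the Brahmagupta–Fibonacci identity (a² + b²)(c² + d²) = (ac − bd)² + (ad + bc)² = (ac + bd)² + (ad − bc)²:
  41 · 53 = 2173: from (4² + 5²)(2² + 7²), take (4·2 − 5·7, 4·7 + 5·2) = (8 − 35, 28 + 10) = (-27, 38); dropping signs (only squares matter) gives (27, 38); check 27² + 38² = 729 + 1444 = 2173 ✓.
  Scale by k = 4: (4·27, 4·38) = (108, 152).
Step 4: Order so x ≤ y and verify: 108² + 152² = 11664 + 23104 = 34768 = n. ✓

n = 34768 = 108² + 152² (one valid representation with x ≤ y).


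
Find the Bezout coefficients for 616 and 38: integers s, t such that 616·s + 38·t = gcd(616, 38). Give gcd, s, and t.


Euclidean algorithm on (616, 38) — divide until remainder is 0:
  616 = 16 · 38 + 8
  38 = 4 · 8 + 6
  8 = 1 · 6 + 2
  6 = 3 · 2 + 0
gcd(616, 38) = 2.
Track Bezout coefficients alongside the remainders: start with r₀ = 616 = a·1 + b·0 (s = 1, t = 0) and r₁ = 38 = a·0 + b·1 (s = 0, t = 1); each new remainder r_{k+1} = r_{k-1} − q_k·r_k inherits s_{k+1} = s_{k-1} − q_k·s_k, t_{k+1} = t_{k-1} − q_k·t_k, so r_k = a·s_k + b·t_k at every step:
  q = 16: r = 8, s = 1 − 16·0 = 1, t = 0 − 16·1 = -16  (check: 616·1 + 38·(-16) = 8)
  q = 4: r = 6, s = 0 − 4·1 = -4, t = 1 − 4·(-16) = 65  (check: 616·(-4) + 38·65 = 6)
  q = 1: r = 2, s = 1 − 1·(-4) = 5, t = -16 − 1·65 = -81  (check: 616·5 + 38·(-81) = 2)
The row with r = 2 (the gcd) gives the Bezout coefficients s = 5, t = -81.
Result: 616 · (5) + 38 · (-81) = 2.

gcd(616, 38) = 2; s = 5, t = -81 (check: 616·5 + 38·(-81) = 2).


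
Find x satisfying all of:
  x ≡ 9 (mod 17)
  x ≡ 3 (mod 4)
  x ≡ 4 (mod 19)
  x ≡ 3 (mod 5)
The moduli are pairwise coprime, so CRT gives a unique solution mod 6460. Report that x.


Product of moduli M = 17 · 4 · 19 · 5 = 6460.
Merge one congruence at a time:
  Start: x ≡ 9 (mod 17).
  Combine with x ≡ 3 (mod 4); new modulus lcm = 68.
    Write x = 9 + 17·t and substitute into x ≡ 3 (mod 4): 17·t ≡ 3 − 9 = -6 (mod 4).
    Reduce coefficients mod 4: 1·t ≡ 2 (mod 4).
    So t ≡ 2 (mod 4).
    Then x = 9 + 17·2 = 43, valid modulo lcm(17, 4) = 68: x ≡ 43 (mod 68).
  Combine with x ≡ 4 (mod 19); new modulus lcm = 1292.
    Write x = 43 + 68·t and substitute into x ≡ 4 (mod 19): 68·t ≡ 4 − 43 = -39 (mod 19).
    Reduce coefficients mod 19: 11·t ≡ 18 (mod 19).
    The inverse of 11 mod 19 is 7 (since 11·7 = 77 = 4·19 + 1), so t ≡ 7·18 = 126 ≡ 12 (mod 19).
    Then x = 43 + 68·12 = 859, valid modulo lcm(68, 19) = 1292: x ≡ 859 (mod 1292).
  Combine with x ≡ 3 (mod 5); new modulus lcm = 6460.
    Write x = 859 + 1292·t and substitute into x ≡ 3 (mod 5): 1292·t ≡ 3 − 859 = -856 (mod 5).
    Reduce coefficients mod 5: 2·t ≡ 4 (mod 5).
    The inverse of 2 mod 5 is 3 (since 2·3 = 6 = 1·5 + 1), so t ≡ 3·4 = 12 ≡ 2 (mod 5).
    Then x = 859 + 1292·2 = 3443, valid modulo lcm(1292, 5) = 6460: x ≡ 3443 (mod 6460).
Verify against each original: 3443 mod 17 = 9, 3443 mod 4 = 3, 3443 mod 19 = 4, 3443 mod 5 = 3.

x ≡ 3443 (mod 6460).


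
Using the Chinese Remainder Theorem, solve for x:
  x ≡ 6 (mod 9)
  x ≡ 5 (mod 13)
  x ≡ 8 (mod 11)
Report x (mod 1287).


Moduli 9, 13, 11 are pairwise coprime; by CRT there is a unique solution modulo M = 9 · 13 · 11 = 1287.
Solve pairwise, accumulating the modulus:
  Start with x ≡ 6 (mod 9).
  Combine with x ≡ 5 (mod 13): since gcd(9, 13) = 1, we get a unique residue mod 117.
    Write x = 6 + 9·t and substitute into x ≡ 5 (mod 13): 9·t ≡ 5 − 6 = -1 (mod 13).
    Reduce coefficients mod 13: 9·t ≡ 12 (mod 13).
    The inverse of 9 mod 13 is 3 (since 9·3 = 27 = 2·13 + 1), so t ≡ 3·12 = 36 ≡ 10 (mod 13).
    Then x = 6 + 9·10 = 96, valid modulo lcm(9, 13) = 117: x ≡ 96 (mod 117).
  Combine with x ≡ 8 (mod 11): since gcd(117, 11) = 1, we get a unique residue mod 1287.
    Write x = 96 + 117·t and substitute into x ≡ 8 (mod 11): 117·t ≡ 8 − 96 = -88 (mod 11).
    Reduce coefficients mod 11: 7·t ≡ 0 (mod 11).
    The inverse of 7 mod 11 is 8 (since 7·8 = 56 = 5·11 + 1), so t ≡ 8·0 = 0 ≡ 0 (mod 11).
    Then x = 96 + 117·0 = 96, valid modulo lcm(117, 11) = 1287: x ≡ 96 (mod 1287).
Verify: 96 mod 9 = 6 ✓, 96 mod 13 = 5 ✓, 96 mod 11 = 8 ✓.

x ≡ 96 (mod 1287).


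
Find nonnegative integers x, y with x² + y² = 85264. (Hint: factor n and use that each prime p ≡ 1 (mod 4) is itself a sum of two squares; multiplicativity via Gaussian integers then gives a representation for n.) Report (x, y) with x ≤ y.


Step 1: Factor n = 85264 = 2^4 · 73^2.
Step 2: Check the mod-4 condition on each prime factor: 2 = 2 (special); 73 ≡ 1 (mod 4), exponent 2.
All primes ≡ 3 (mod 4) appear to even exponent (or don't appear), so by the two-squares theorem n IS expressible as a sum of two squares.
Step 3: Build a representation. Group n = k² · m with k = 4 and m = 73 · 73 = 5329 (a product of primes ≡ 1 (mod 4)); a representation of m scales to one of n via (k·x)² + (k·y)² = k²(x² + y²). Each prime p ≡ 1 (mod 4) is itself a sum of two squares; find a² by testing p − a² for a perfect square:
  73: 73 − 1² = 72, 73 − 2² = 69, 73 − 3² = 64 = 8² ⇒ 73 = 3² + 8².
  Combine using the Brahmagupta–Fibonacci identity (a² + b²)(c² + d²) = (ac − bd)² + (ad + bc)² = (ac + bd)² + (ad − bc)²:
  73 · 73 = 5329: from (3² + 8²)(3² + 8²), take (3·3 − 8·8, 3·8 + 8·3) = (9 − 64, 24 + 24) = (-55, 48); dropping signs (only squares matter) gives (55, 48); check 55² + 48² = 3025 + 2304 = 5329 ✓.
  Scale by k = 4: (4·55, 4·48) = (220, 192).
Step 4: Order so x ≤ y and verify: 192² + 220² = 36864 + 48400 = 85264 = n. ✓

n = 85264 = 192² + 220² (one valid representation with x ≤ y).


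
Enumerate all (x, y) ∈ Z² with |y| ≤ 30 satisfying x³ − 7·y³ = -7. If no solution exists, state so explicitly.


The equation is x³ - 7y³ = -7. For fixed y, x³ = 7·y³ − 7, so a solution requires the RHS to be a perfect cube.
Strategy: iterate y from -30 to 30, compute RHS = 7·y³ − 7, and check whether it is a (positive or negative) perfect cube.
Check small values of y:
  y = 0: RHS = -7 is not a perfect cube.
  y = 1: RHS = 0 = (0)³ ⇒ x = 0 works.
  y = -1: RHS = -14 is not a perfect cube.
  y = 2: RHS = 49 is not a perfect cube.
  y = -2: RHS = -63 is not a perfect cube.
  y = 3: RHS = 182 is not a perfect cube.
  y = -3: RHS = -196 is not a perfect cube.
Continuing the search up to |y| = 30 finds no further solutions beyond those listed.
Collected solutions: (0, 1).

Solutions (with |y| ≤ 30): (0, 1).


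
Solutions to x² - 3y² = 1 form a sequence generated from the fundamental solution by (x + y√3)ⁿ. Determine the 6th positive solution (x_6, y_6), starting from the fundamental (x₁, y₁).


Step 1: Find the fundamental solution (x₁, y₁) of x² - 3y² = 1.
  Expand √3 as a continued fraction. a₀ = ⌊√3⌋ = 1; iterate m_{k+1} = d_k·a_k − m_k, d_{k+1} = (3 − m_{k+1}²)/d_k, a_{k+1} = ⌊(a₀ + m_{k+1})/d_{k+1}⌋ (starting m₀ = 0, d₀ = 1), with convergents p_k = a_k·p_{k-1} + p_{k-2}, q_k = a_k·q_{k-1} + q_{k-2} (p₋₁ = 1, q₋₁ = 0):
  k = 0: a₀ = 1; p₀/q₀ = 1/1; p₀² − 3·q₀² = 1 − 3 = -2.
  k = 1: m = 1, d = 2, a = ⌊(1 + 1)/2⌋ = 1; p/q = (1·1 + 1)/(1·1 + 0) = 2/1; p² − 3·q² = 4 − 3 = 1.
  The first convergent with p² − 3·q² = 1 gives the fundamental solution (x₁, y₁) = (2, 1).
Step 2: Apply the recurrence (x_{n+1}, y_{n+1}) = (x₁x_n + 3y₁y_n, x₁y_n + y₁x_n) repeatedly.
  From (x_1, y_1) = (2, 1): x_2 = 2·2 + 3·1·1 = 7; y_2 = 2·1 + 1·2 = 4.
  From (x_2, y_2) = (7, 4): x_3 = 2·7 + 3·1·4 = 26; y_3 = 2·4 + 1·7 = 15.
  From (x_3, y_3) = (26, 15): x_4 = 2·26 + 3·1·15 = 97; y_4 = 2·15 + 1·26 = 56.
  From (x_4, y_4) = (97, 56): x_5 = 2·97 + 3·1·56 = 362; y_5 = 2·56 + 1·97 = 209.
  From (x_5, y_5) = (362, 209): x_6 = 2·362 + 3·1·209 = 1351; y_6 = 2·209 + 1·362 = 780.
Step 3: Verify x_6² - 3·y_6² = 1825201 - 1825200 = 1 (should be 1). ✓

(x_1, y_1) = (2, 1); (x_6, y_6) = (1351, 780).


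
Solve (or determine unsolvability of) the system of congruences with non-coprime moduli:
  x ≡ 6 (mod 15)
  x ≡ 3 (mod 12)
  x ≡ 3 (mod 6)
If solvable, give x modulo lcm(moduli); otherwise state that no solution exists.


Moduli 15, 12, 6 are not pairwise coprime, so CRT works modulo lcm(m_i) when all pairwise compatibility conditions hold.
Pairwise compatibility: gcd(m_i, m_j) must divide a_i - a_j for every pair.
Merge one congruence at a time:
  Start: x ≡ 6 (mod 15).
  Combine with x ≡ 3 (mod 12): gcd(15, 12) = 3; 3 - 6 = -3, which IS divisible by 3, so compatible.
    Write x = 6 + 15·t and substitute into x ≡ 3 (mod 12): 15·t ≡ 3 − 6 = -3 (mod 12).
    Divide the congruence (and modulus) by g = 3: 5·t ≡ -1 (mod 4).
    Reduce coefficients mod 4: 1·t ≡ 3 (mod 4).
    So t ≡ 3 (mod 4).
    Then x = 6 + 15·3 = 51, valid modulo lcm(15, 12) = 60: x ≡ 51 (mod 60).
  Combine with x ≡ 3 (mod 6): gcd(60, 6) = 6; 3 - 51 = -48, which IS divisible by 6, so compatible.
    Write x = 51 + 60·t and substitute into x ≡ 3 (mod 6): 60·t ≡ 3 − 51 = -48 (mod 6).
    Divide the congruence (and modulus) by g = 6: 10·t ≡ -8 (mod 1).
    Modulo 1 every t works; take t = 0.
    Then x = 51 + 60·0 = 51, valid modulo lcm(60, 6) = 60: x ≡ 51 (mod 60).
Verify: 51 mod 15 = 6, 51 mod 12 = 3, 51 mod 6 = 3.

x ≡ 51 (mod 60).


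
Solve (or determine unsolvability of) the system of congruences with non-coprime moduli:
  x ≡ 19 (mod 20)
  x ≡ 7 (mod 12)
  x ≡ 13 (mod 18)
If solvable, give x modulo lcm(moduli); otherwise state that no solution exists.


Moduli 20, 12, 18 are not pairwise coprime, so CRT works modulo lcm(m_i) when all pairwise compatibility conditions hold.
Pairwise compatibility: gcd(m_i, m_j) must divide a_i - a_j for every pair.
Merge one congruence at a time:
  Start: x ≡ 19 (mod 20).
  Combine with x ≡ 7 (mod 12): gcd(20, 12) = 4; 7 - 19 = -12, which IS divisible by 4, so compatible.
    Write x = 19 + 20·t and substitute into x ≡ 7 (mod 12): 20·t ≡ 7 − 19 = -12 (mod 12).
    Divide the congruence (and modulus) by g = 4: 5·t ≡ -3 (mod 3).
    Reduce coefficients mod 3: 2·t ≡ 0 (mod 3).
    The inverse of 2 mod 3 is 2 (since 2·2 = 4 = 1·3 + 1), so t ≡ 2·0 = 0 ≡ 0 (mod 3).
    Then x = 19 + 20·0 = 19, valid modulo lcm(20, 12) = 60: x ≡ 19 (mod 60).
  Combine with x ≡ 13 (mod 18): gcd(60, 18) = 6; 13 - 19 = -6, which IS divisible by 6, so compatible.
    Write x = 19 + 60·t and substitute into x ≡ 13 (mod 18): 60·t ≡ 13 − 19 = -6 (mod 18).
    Divide the congruence (and modulus) by g = 6: 10·t ≡ -1 (mod 3).
    Reduce coefficients mod 3: 1·t ≡ 2 (mod 3).
    So t ≡ 2 (mod 3).
    Then x = 19 + 60·2 = 139, valid modulo lcm(60, 18) = 180: x ≡ 139 (mod 180).
Verify: 139 mod 20 = 19, 139 mod 12 = 7, 139 mod 18 = 13.

x ≡ 139 (mod 180).


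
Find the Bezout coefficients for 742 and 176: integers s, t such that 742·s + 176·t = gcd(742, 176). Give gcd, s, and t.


Euclidean algorithm on (742, 176) — divide until remainder is 0:
  742 = 4 · 176 + 38
  176 = 4 · 38 + 24
  38 = 1 · 24 + 14
  24 = 1 · 14 + 10
  14 = 1 · 10 + 4
  10 = 2 · 4 + 2
  4 = 2 · 2 + 0
gcd(742, 176) = 2.
Track Bezout coefficients alongside the remainders: start with r₀ = 742 = a·1 + b·0 (s = 1, t = 0) and r₁ = 176 = a·0 + b·1 (s = 0, t = 1); each new remainder r_{k+1} = r_{k-1} − q_k·r_k inherits s_{k+1} = s_{k-1} − q_k·s_k, t_{k+1} = t_{k-1} − q_k·t_k, so r_k = a·s_k + b·t_k at every step:
  q = 4: r = 38, s = 1 − 4·0 = 1, t = 0 − 4·1 = -4  (check: 742·1 + 176·(-4) = 38)
  q = 4: r = 24, s = 0 − 4·1 = -4, t = 1 − 4·(-4) = 17  (check: 742·(-4) + 176·17 = 24)
  q = 1: r = 14, s = 1 − 1·(-4) = 5, t = -4 − 1·17 = -21  (check: 742·5 + 176·(-21) = 14)
  q = 1: r = 10, s = -4 − 1·5 = -9, t = 17 − 1·(-21) = 38  (check: 742·(-9) + 176·38 = 10)
  q = 1: r = 4, s = 5 − 1·(-9) = 14, t = -21 − 1·38 = -59  (check: 742·14 + 176·(-59) = 4)
  q = 2: r = 2, s = -9 − 2·14 = -37, t = 38 − 2·(-59) = 156  (check: 742·(-37) + 176·156 = 2)
The row with r = 2 (the gcd) gives the Bezout coefficients s = -37, t = 156.
Result: 742 · (-37) + 176 · (156) = 2.

gcd(742, 176) = 2; s = -37, t = 156 (check: 742·(-37) + 176·156 = 2).


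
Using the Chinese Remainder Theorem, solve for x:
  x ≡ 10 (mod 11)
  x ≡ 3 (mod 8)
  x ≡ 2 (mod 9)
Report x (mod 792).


Moduli 11, 8, 9 are pairwise coprime; by CRT there is a unique solution modulo M = 11 · 8 · 9 = 792.
Solve pairwise, accumulating the modulus:
  Start with x ≡ 10 (mod 11).
  Combine with x ≡ 3 (mod 8): since gcd(11, 8) = 1, we get a unique residue mod 88.
    Write x = 10 + 11·t and substitute into x ≡ 3 (mod 8): 11·t ≡ 3 − 10 = -7 (mod 8).
    Reduce coefficients mod 8: 3·t ≡ 1 (mod 8).
    The inverse of 3 mod 8 is 3 (since 3·3 = 9 = 1·8 + 1), so t ≡ 3·1 = 3 ≡ 3 (mod 8).
    Then x = 10 + 11·3 = 43, valid modulo lcm(11, 8) = 88: x ≡ 43 (mod 88).
  Combine with x ≡ 2 (mod 9): since gcd(88, 9) = 1, we get a unique residue mod 792.
    Write x = 43 + 88·t and substitute into x ≡ 2 (mod 9): 88·t ≡ 2 − 43 = -41 (mod 9).
    Reduce coefficients mod 9: 7·t ≡ 4 (mod 9).
    The inverse of 7 mod 9 is 4 (since 7·4 = 28 = 3·9 + 1), so t ≡ 4·4 = 16 ≡ 7 (mod 9).
    Then x = 43 + 88·7 = 659, valid modulo lcm(88, 9) = 792: x ≡ 659 (mod 792).
Verify: 659 mod 11 = 10 ✓, 659 mod 8 = 3 ✓, 659 mod 9 = 2 ✓.

x ≡ 659 (mod 792).


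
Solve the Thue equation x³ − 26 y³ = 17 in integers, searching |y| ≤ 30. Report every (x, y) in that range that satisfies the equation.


The equation is x³ - 26y³ = 17. For fixed y, x³ = 26·y³ + 17, so a solution requires the RHS to be a perfect cube.
Strategy: iterate y from -30 to 30, compute RHS = 26·y³ + 17, and check whether it is a (positive or negative) perfect cube.
Check small values of y:
  y = 0: RHS = 17 is not a perfect cube.
  y = 1: RHS = 43 is not a perfect cube.
  y = -1: RHS = -9 is not a perfect cube.
  y = 2: RHS = 225 is not a perfect cube.
  y = -2: RHS = -191 is not a perfect cube.
  y = 3: RHS = 719 is not a perfect cube.
  y = -3: RHS = -685 is not a perfect cube.
Continuing the search up to |y| = 30 finds no solutions either.
No (x, y) in the scanned range satisfies the equation.

No integer solutions with |y| ≤ 30.


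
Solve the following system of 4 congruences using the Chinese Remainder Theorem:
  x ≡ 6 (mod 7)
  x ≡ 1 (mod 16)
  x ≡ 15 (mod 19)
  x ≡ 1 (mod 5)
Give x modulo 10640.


Product of moduli M = 7 · 16 · 19 · 5 = 10640.
Merge one congruence at a time:
  Start: x ≡ 6 (mod 7).
  Combine with x ≡ 1 (mod 16); new modulus lcm = 112.
    Write x = 6 + 7·t and substitute into x ≡ 1 (mod 16): 7·t ≡ 1 − 6 = -5 (mod 16).
    Reduce coefficients mod 16: 7·t ≡ 11 (mod 16).
    The inverse of 7 mod 16 is 7 (since 7·7 = 49 = 3·16 + 1), so t ≡ 7·11 = 77 ≡ 13 (mod 16).
    Then x = 6 + 7·13 = 97, valid modulo lcm(7, 16) = 112: x ≡ 97 (mod 112).
  Combine with x ≡ 15 (mod 19); new modulus lcm = 2128.
    Write x = 97 + 112·t and substitute into x ≡ 15 (mod 19): 112·t ≡ 15 − 97 = -82 (mod 19).
    Reduce coefficients mod 19: 17·t ≡ 13 (mod 19).
    The inverse of 17 mod 19 is 9 (since 17·9 = 153 = 8·19 + 1), so t ≡ 9·13 = 117 ≡ 3 (mod 19).
    Then x = 97 + 112·3 = 433, valid modulo lcm(112, 19) = 2128: x ≡ 433 (mod 2128).
  Combine with x ≡ 1 (mod 5); new modulus lcm = 10640.
    Write x = 433 + 2128·t and substitute into x ≡ 1 (mod 5): 2128·t ≡ 1 − 433 = -432 (mod 5).
    Reduce coefficients mod 5: 3·t ≡ 3 (mod 5).
    The inverse of 3 mod 5 is 2 (since 3·2 = 6 = 1·5 + 1), so t ≡ 2·3 = 6 ≡ 1 (mod 5).
    Then x = 433 + 2128·1 = 2561, valid modulo lcm(2128, 5) = 10640: x ≡ 2561 (mod 10640).
Verify against each original: 2561 mod 7 = 6, 2561 mod 16 = 1, 2561 mod 19 = 15, 2561 mod 5 = 1.

x ≡ 2561 (mod 10640).


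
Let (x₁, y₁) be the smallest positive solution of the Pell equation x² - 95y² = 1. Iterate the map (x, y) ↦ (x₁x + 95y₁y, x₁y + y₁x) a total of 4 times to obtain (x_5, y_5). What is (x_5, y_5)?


Step 1: Find the fundamental solution (x₁, y₁) of x² - 95y² = 1.
  Expand √95 as a continued fraction. a₀ = ⌊√95⌋ = 9; iterate m_{k+1} = d_k·a_k − m_k, d_{k+1} = (95 − m_{k+1}²)/d_k, a_{k+1} = ⌊(a₀ + m_{k+1})/d_{k+1}⌋ (starting m₀ = 0, d₀ = 1), with convergents p_k = a_k·p_{k-1} + p_{k-2}, q_k = a_k·q_{k-1} + q_{k-2} (p₋₁ = 1, q₋₁ = 0):
  k = 0: a₀ = 9; p₀/q₀ = 9/1; p₀² − 95·q₀² = 81 − 95 = -14.
  k = 1: m = 9, d = 14, a = ⌊(9 + 9)/14⌋ = 1; p/q = (1·9 + 1)/(1·1 + 0) = 10/1; p² − 95·q² = 100 − 95 = 5.
  k = 2: m = 5, d = 5, a = ⌊(9 + 5)/5⌋ = 2; p/q = (2·10 + 9)/(2·1 + 1) = 29/3; p² − 95·q² = 841 − 855 = -14.
  k = 3: m = 5, d = 14, a = ⌊(9 + 5)/14⌋ = 1; p/q = (1·29 + 10)/(1·3 + 1) = 39/4; p² − 95·q² = 1521 − 1520 = 1.
  The first convergent with p² − 95·q² = 1 gives the fundamental solution (x₁, y₁) = (39, 4).
Step 2: Apply the recurrence (x_{n+1}, y_{n+1}) = (x₁x_n + 95y₁y_n, x₁y_n + y₁x_n) repeatedly.
  From (x_1, y_1) = (39, 4): x_2 = 39·39 + 95·4·4 = 3041; y_2 = 39·4 + 4·39 = 312.
  From (x_2, y_2) = (3041, 312): x_3 = 39·3041 + 95·4·312 = 237159; y_3 = 39·312 + 4·3041 = 24332.
  From (x_3, y_3) = (237159, 24332): x_4 = 39·237159 + 95·4·24332 = 18495361; y_4 = 39·24332 + 4·237159 = 1897584.
  From (x_4, y_4) = (18495361, 1897584): x_5 = 39·18495361 + 95·4·1897584 = 1442400999; y_5 = 39·1897584 + 4·18495361 = 147987220.
Step 3: Verify x_5² - 95·y_5² = 2080520641916198001 - 2080520641916198000 = 1 (should be 1). ✓

(x_1, y_1) = (39, 4); (x_5, y_5) = (1442400999, 147987220).


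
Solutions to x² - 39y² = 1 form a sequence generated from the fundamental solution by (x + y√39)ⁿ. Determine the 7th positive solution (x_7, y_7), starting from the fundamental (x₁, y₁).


Step 1: Find the fundamental solution (x₁, y₁) of x² - 39y² = 1.
  Expand √39 as a continued fraction. a₀ = ⌊√39⌋ = 6; iterate m_{k+1} = d_k·a_k − m_k, d_{k+1} = (39 − m_{k+1}²)/d_k, a_{k+1} = ⌊(a₀ + m_{k+1})/d_{k+1}⌋ (starting m₀ = 0, d₀ = 1), with convergents p_k = a_k·p_{k-1} + p_{k-2}, q_k = a_k·q_{k-1} + q_{k-2} (p₋₁ = 1, q₋₁ = 0):
  k = 0: a₀ = 6; p₀/q₀ = 6/1; p₀² − 39·q₀² = 36 − 39 = -3.
  k = 1: m = 6, d = 3, a = ⌊(6 + 6)/3⌋ = 4; p/q = (4·6 + 1)/(4·1 + 0) = 25/4; p² − 39·q² = 625 − 624 = 1.
  The first convergent with p² − 39·q² = 1 gives the fundamental solution (x₁, y₁) = (25, 4).
Step 2: Apply the recurrence (x_{n+1}, y_{n+1}) = (x₁x_n + 39y₁y_n, x₁y_n + y₁x_n) repeatedly.
  From (x_1, y_1) = (25, 4): x_2 = 25·25 + 39·4·4 = 1249; y_2 = 25·4 + 4·25 = 200.
  From (x_2, y_2) = (1249, 200): x_3 = 25·1249 + 39·4·200 = 62425; y_3 = 25·200 + 4·1249 = 9996.
  From (x_3, y_3) = (62425, 9996): x_4 = 25·62425 + 39·4·9996 = 3120001; y_4 = 25·9996 + 4·62425 = 499600.
  From (x_4, y_4) = (3120001, 499600): x_5 = 25·3120001 + 39·4·499600 = 155937625; y_5 = 25·499600 + 4·3120001 = 24970004.
  From (x_5, y_5) = (155937625, 24970004): x_6 = 25·155937625 + 39·4·24970004 = 7793761249; y_6 = 25·24970004 + 4·155937625 = 1248000600.
  From (x_6, y_6) = (7793761249, 1248000600): x_7 = 25·7793761249 + 39·4·1248000600 = 389532124825; y_7 = 25·1248000600 + 4·7793761249 = 62375059996.
Step 3: Verify x_7² - 39·y_7² = 151735276270679381280625 - 151735276270679381280624 = 1 (should be 1). ✓

(x_1, y_1) = (25, 4); (x_7, y_7) = (389532124825, 62375059996).


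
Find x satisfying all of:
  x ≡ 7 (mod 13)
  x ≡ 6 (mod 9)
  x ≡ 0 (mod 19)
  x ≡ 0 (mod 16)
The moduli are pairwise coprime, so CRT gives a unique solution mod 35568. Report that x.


Product of moduli M = 13 · 9 · 19 · 16 = 35568.
Merge one congruence at a time:
  Start: x ≡ 7 (mod 13).
  Combine with x ≡ 6 (mod 9); new modulus lcm = 117.
    Write x = 7 + 13·t and substitute into x ≡ 6 (mod 9): 13·t ≡ 6 − 7 = -1 (mod 9).
    Reduce coefficients mod 9: 4·t ≡ 8 (mod 9).
    The inverse of 4 mod 9 is 7 (since 4·7 = 28 = 3·9 + 1), so t ≡ 7·8 = 56 ≡ 2 (mod 9).
    Then x = 7 + 13·2 = 33, valid modulo lcm(13, 9) = 117: x ≡ 33 (mod 117).
  Combine with x ≡ 0 (mod 19); new modulus lcm = 2223.
    Write x = 33 + 117·t and substitute into x ≡ 0 (mod 19): 117·t ≡ 0 − 33 = -33 (mod 19).
    Reduce coefficients mod 19: 3·t ≡ 5 (mod 19).
    The inverse of 3 mod 19 is 13 (since 3·13 = 39 = 2·19 + 1), so t ≡ 13·5 = 65 ≡ 8 (mod 19).
    Then x = 33 + 117·8 = 969, valid modulo lcm(117, 19) = 2223: x ≡ 969 (mod 2223).
  Combine with x ≡ 0 (mod 16); new modulus lcm = 35568.
    Write x = 969 + 2223·t and substitute into x ≡ 0 (mod 16): 2223·t ≡ 0 − 969 = -969 (mod 16).
    Reduce coefficients mod 16: 15·t ≡ 7 (mod 16).
    The inverse of 15 mod 16 is 15 (since 15·15 = 225 = 14·16 + 1), so t ≡ 15·7 = 105 ≡ 9 (mod 16).
    Then x = 969 + 2223·9 = 20976, valid modulo lcm(2223, 16) = 35568: x ≡ 20976 (mod 35568).
Verify against each original: 20976 mod 13 = 7, 20976 mod 9 = 6, 20976 mod 19 = 0, 20976 mod 16 = 0.

x ≡ 20976 (mod 35568).


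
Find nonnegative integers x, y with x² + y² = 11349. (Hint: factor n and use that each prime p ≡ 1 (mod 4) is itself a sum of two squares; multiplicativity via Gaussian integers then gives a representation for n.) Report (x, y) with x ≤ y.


Step 1: Factor n = 11349 = 3^2 · 13 · 97.
Step 2: Check the mod-4 condition on each prime factor: 3 ≡ 3 (mod 4), exponent 2 (must be even); 13 ≡ 1 (mod 4), exponent 1; 97 ≡ 1 (mod 4), exponent 1.
All primes ≡ 3 (mod 4) appear to even exponent (or don't appear), so by the two-squares theorem n IS expressible as a sum of two squares.
Step 3: Build a representation. Group n = k² · m with k = 3 and m = 13 · 97 = 1261 (a product of primes ≡ 1 (mod 4)); a representation of m scales to one of n via (k·x)² + (k·y)² = k²(x² + y²). Each prime p ≡ 1 (mod 4) is itself a sum of two squares; find a² by testing p − a² for a perfect square:
  13: 13 − 1² = 12, 13 − 2² = 9 = 3² ⇒ 13 = 2² + 3².
  97: 97 − 1² = 96, 97 − 2² = 93, 97 − 3² = 88, 97 − 4² = 81 = 9² ⇒ 97 = 4² + 9².
  Combine using the Brahmagupta–Fibonacci identity (a² + b²)(c² + d²) = (ac − bd)² + (ad + bc)² = (ac + bd)² + (ad − bc)²:
  13 · 97 = 1261: from (2² + 3²)(4² + 9²), take (2·4 − 3·9, 2·9 + 3·4) = (8 − 27, 18 + 12) = (-19, 30); dropping signs (only squares matter) gives (19, 30); check 19² + 30² = 361 + 900 = 1261 ✓.
  Scale by k = 3: (3·19, 3·30) = (57, 90).
Step 4: Order so x ≤ y and verify: 57² + 90² = 3249 + 8100 = 11349 = n. ✓

n = 11349 = 57² + 90² (one valid representation with x ≤ y).


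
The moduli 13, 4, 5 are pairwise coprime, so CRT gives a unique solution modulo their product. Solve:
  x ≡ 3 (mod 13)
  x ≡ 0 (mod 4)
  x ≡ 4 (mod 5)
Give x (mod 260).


Moduli 13, 4, 5 are pairwise coprime; by CRT there is a unique solution modulo M = 13 · 4 · 5 = 260.
Solve pairwise, accumulating the modulus:
  Start with x ≡ 3 (mod 13).
  Combine with x ≡ 0 (mod 4): since gcd(13, 4) = 1, we get a unique residue mod 52.
    Write x = 3 + 13·t and substitute into x ≡ 0 (mod 4): 13·t ≡ 0 − 3 = -3 (mod 4).
    Reduce coefficients mod 4: 1·t ≡ 1 (mod 4).
    So t ≡ 1 (mod 4).
    Then x = 3 + 13·1 = 16, valid modulo lcm(13, 4) = 52: x ≡ 16 (mod 52).
  Combine with x ≡ 4 (mod 5): since gcd(52, 5) = 1, we get a unique residue mod 260.
    Write x = 16 + 52·t and substitute into x ≡ 4 (mod 5): 52·t ≡ 4 − 16 = -12 (mod 5).
    Reduce coefficients mod 5: 2·t ≡ 3 (mod 5).
    The inverse of 2 mod 5 is 3 (since 2·3 = 6 = 1·5 + 1), so t ≡ 3·3 = 9 ≡ 4 (mod 5).
    Then x = 16 + 52·4 = 224, valid modulo lcm(52, 5) = 260: x ≡ 224 (mod 260).
Verify: 224 mod 13 = 3 ✓, 224 mod 4 = 0 ✓, 224 mod 5 = 4 ✓.

x ≡ 224 (mod 260).


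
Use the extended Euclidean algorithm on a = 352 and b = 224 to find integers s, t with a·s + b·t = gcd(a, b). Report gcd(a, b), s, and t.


Euclidean algorithm on (352, 224) — divide until remainder is 0:
  352 = 1 · 224 + 128
  224 = 1 · 128 + 96
  128 = 1 · 96 + 32
  96 = 3 · 32 + 0
gcd(352, 224) = 32.
Track Bezout coefficients alongside the remainders: start with r₀ = 352 = a·1 + b·0 (s = 1, t = 0) and r₁ = 224 = a·0 + b·1 (s = 0, t = 1); each new remainder r_{k+1} = r_{k-1} − q_k·r_k inherits s_{k+1} = s_{k-1} − q_k·s_k, t_{k+1} = t_{k-1} − q_k·t_k, so r_k = a·s_k + b·t_k at every step:
  q = 1: r = 128, s = 1 − 1·0 = 1, t = 0 − 1·1 = -1  (check: 352·1 + 224·(-1) = 128)
  q = 1: r = 96, s = 0 − 1·1 = -1, t = 1 − 1·(-1) = 2  (check: 352·(-1) + 224·2 = 96)
  q = 1: r = 32, s = 1 − 1·(-1) = 2, t = -1 − 1·2 = -3  (check: 352·2 + 224·(-3) = 32)
The row with r = 32 (the gcd) gives the Bezout coefficients s = 2, t = -3.
Result: 352 · (2) + 224 · (-3) = 32.

gcd(352, 224) = 32; s = 2, t = -3 (check: 352·2 + 224·(-3) = 32).


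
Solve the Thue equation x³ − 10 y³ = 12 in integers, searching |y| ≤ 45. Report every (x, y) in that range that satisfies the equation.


The equation is x³ - 10y³ = 12. For fixed y, x³ = 10·y³ + 12, so a solution requires the RHS to be a perfect cube.
Strategy: iterate y from -45 to 45, compute RHS = 10·y³ + 12, and check whether it is a (positive or negative) perfect cube.
Check small values of y:
  y = 0: RHS = 12 is not a perfect cube.
  y = 1: RHS = 22 is not a perfect cube.
  y = -1: RHS = 2 is not a perfect cube.
  y = 2: RHS = 92 is not a perfect cube.
  y = -2: RHS = -68 is not a perfect cube.
  y = 3: RHS = 282 is not a perfect cube.
  y = -3: RHS = -258 is not a perfect cube.
Continuing the search up to |y| = 45 finds no solutions either.
No (x, y) in the scanned range satisfies the equation.

No integer solutions with |y| ≤ 45.


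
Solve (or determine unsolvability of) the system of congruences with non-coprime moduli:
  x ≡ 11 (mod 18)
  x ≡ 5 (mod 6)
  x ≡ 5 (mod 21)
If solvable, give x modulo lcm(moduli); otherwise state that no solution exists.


Moduli 18, 6, 21 are not pairwise coprime, so CRT works modulo lcm(m_i) when all pairwise compatibility conditions hold.
Pairwise compatibility: gcd(m_i, m_j) must divide a_i - a_j for every pair.
Merge one congruence at a time:
  Start: x ≡ 11 (mod 18).
  Combine with x ≡ 5 (mod 6): gcd(18, 6) = 6; 5 - 11 = -6, which IS divisible by 6, so compatible.
    Write x = 11 + 18·t and substitute into x ≡ 5 (mod 6): 18·t ≡ 5 − 11 = -6 (mod 6).
    Divide the congruence (and modulus) by g = 6: 3·t ≡ -1 (mod 1).
    Modulo 1 every t works; take t = 0.
    Then x = 11 + 18·0 = 11, valid modulo lcm(18, 6) = 18: x ≡ 11 (mod 18).
  Combine with x ≡ 5 (mod 21): gcd(18, 21) = 3; 5 - 11 = -6, which IS divisible by 3, so compatible.
    Write x = 11 + 18·t and substitute into x ≡ 5 (mod 21): 18·t ≡ 5 − 11 = -6 (mod 21).
    Divide the congruence (and modulus) by g = 3: 6·t ≡ -2 (mod 7).
    Reduce coefficients mod 7: 6·t ≡ 5 (mod 7).
    The inverse of 6 mod 7 is 6 (since 6·6 = 36 = 5·7 + 1), so t ≡ 6·5 = 30 ≡ 2 (mod 7).
    Then x = 11 + 18·2 = 47, valid modulo lcm(18, 21) = 126: x ≡ 47 (mod 126).
Verify: 47 mod 18 = 11, 47 mod 6 = 5, 47 mod 21 = 5.

x ≡ 47 (mod 126).
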